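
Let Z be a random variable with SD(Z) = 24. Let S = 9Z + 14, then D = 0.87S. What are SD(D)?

SD(S) = |9|·24 = 216.
SD(D) = |0.87|·216 = 187.92.

SD(D) = 187.92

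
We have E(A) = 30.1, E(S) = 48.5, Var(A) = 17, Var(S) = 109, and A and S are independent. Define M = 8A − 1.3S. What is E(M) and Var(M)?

E(M) = 8·E(A) + (-1.3)·E(S) = 8·30.1 + (-1.3)·48.5 = 177.75.
Var(M) = a²·Var(A) + b²·Var(S) + 2ab·Cov(A, S) with a = 8, b = -1.3.
Independence gives Cov(A, S) = 0.
= 8²·17 + (-1.3)²·109 + 2·8·(-1.3)·0
= 1088 + 184.21 + 0 = 1272.21.

E(M) = 177.75, Var(M) = 1272.21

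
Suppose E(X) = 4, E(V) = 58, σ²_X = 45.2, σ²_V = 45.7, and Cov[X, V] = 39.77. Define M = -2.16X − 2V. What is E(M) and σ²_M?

E(M) = -124.64, σ²_M = 737.29792

E(M) = (-2.16)·E(X) + (-2)·E(V) = (-2.16)·4 + (-2)·58 = -124.64.
σ²_M = a²·σ²_X + b²·σ²_V + 2ab·Cov[X, V] with a = -2.16, b = -2.
= (-2.16)²·45.2 + (-2)²·45.7 + 2·(-2.16)·(-2)·39.77
= 210.88512 + 182.8 + 343.6128 = 737.29792.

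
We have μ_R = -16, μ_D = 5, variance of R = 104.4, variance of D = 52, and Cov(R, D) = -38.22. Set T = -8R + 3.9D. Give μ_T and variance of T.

μ_T = 147.5, variance of T = 9857.448

μ_T = (-8)·μ_R + 3.9·μ_D = (-8)·(-16) + 3.9·5 = 147.5.
variance of T = a²·variance of R + b²·variance of D + 2ab·Cov(R, D) with a = -8, b = 3.9.
= (-8)²·104.4 + 3.9²·52 + 2·(-8)·3.9·(-38.22)
= 6681.6 + 790.92 + 2384.928 = 9857.448.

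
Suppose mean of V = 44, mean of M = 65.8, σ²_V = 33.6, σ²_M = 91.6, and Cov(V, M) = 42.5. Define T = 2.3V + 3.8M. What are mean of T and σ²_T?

mean of T = 351.24, σ²_T = 2243.348

mean of T = 2.3·mean of V + 3.8·mean of M = 2.3·44 + 3.8·65.8 = 351.24.
σ²_T = a²·σ²_V + b²·σ²_M + 2ab·Cov(V, M) with a = 2.3, b = 3.8.
= 2.3²·33.6 + 3.8²·91.6 + 2·2.3·3.8·42.5
= 177.744 + 1322.704 + 742.9 = 2243.348.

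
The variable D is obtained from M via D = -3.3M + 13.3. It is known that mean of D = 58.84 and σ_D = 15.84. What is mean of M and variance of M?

From D = -3.3M + 13.3: mean of D = a·mean of M + b, so mean of M = (mean of D − b)/a = (58.84 − 13.3)/(-3.3) = -13.8.
variance of D = 15.84² = 250.9056.
variance of D = a²·variance of M, so variance of M = 250.9056/(-3.3)² = 23.04.

mean of M = -13.8, variance of M = 23.04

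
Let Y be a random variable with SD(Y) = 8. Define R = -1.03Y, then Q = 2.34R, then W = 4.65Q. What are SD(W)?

SD(W) = 89.65944

SD(R) = |-1.03|·8 = 8.24.
SD(Q) = |2.34|·8.24 = 19.2816.
SD(W) = |4.65|·19.2816 = 89.65944.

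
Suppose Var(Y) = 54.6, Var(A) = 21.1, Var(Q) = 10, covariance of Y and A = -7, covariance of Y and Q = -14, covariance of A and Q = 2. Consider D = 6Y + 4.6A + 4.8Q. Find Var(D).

Var(D) = a²·Var(Y) + b²·Var(A) + c²·Var(Q) + 2ab·covariance of Y and A + 2ac·covariance of Y and Q + 2bc·covariance of A and Q, with a = 6, b = 4.6, c = 4.8.
= 1965.6 + 446.476 + 230.4 + (-386.4) + (-806.4) + 88.32
= 1537.996.

Var(D) = 1537.996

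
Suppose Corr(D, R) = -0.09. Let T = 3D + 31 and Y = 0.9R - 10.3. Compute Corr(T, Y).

Corr(T, Y) = -0.09

Linear rescalings preserve correlation up to sign; here the slopes 3 and 0.9 have the same sign, so Corr(T, Y) = Corr(D, R) = -0.09.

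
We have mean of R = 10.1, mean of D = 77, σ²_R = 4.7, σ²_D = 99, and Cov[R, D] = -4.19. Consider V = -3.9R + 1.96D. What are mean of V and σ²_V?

mean of V = (-3.9)·mean of R + 1.96·mean of D = (-3.9)·10.1 + 1.96·77 = 111.53.
σ²_V = a²·σ²_R + b²·σ²_D + 2ab·Cov[R, D] with a = -3.9, b = 1.96.
= (-3.9)²·4.7 + 1.96²·99 + 2·(-3.9)·1.96·(-4.19)
= 71.487 + 380.3184 + 64.05672 = 515.86212.

mean of V = 111.53, σ²_V = 515.86212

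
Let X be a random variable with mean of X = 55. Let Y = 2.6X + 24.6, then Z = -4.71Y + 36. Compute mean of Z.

mean of Y = 2.6·55 + 24.6 = 167.6.
mean of Z = (-4.71)·167.6 + 36 = -753.396.

mean of Z = -753.396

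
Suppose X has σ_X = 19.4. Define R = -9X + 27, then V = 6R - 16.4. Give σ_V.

σ_R = |-9|·19.4 = 174.6.
σ_V = |6|·174.6 = 1047.6.

σ_V = 1047.6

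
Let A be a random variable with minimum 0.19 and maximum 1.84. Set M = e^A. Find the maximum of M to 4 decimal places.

max(M) = 6.2965

e^A is increasing on this domain, so max(M) comes from max(A) = 1.84: max(M) = exp(1.84) ≈ 6.2965.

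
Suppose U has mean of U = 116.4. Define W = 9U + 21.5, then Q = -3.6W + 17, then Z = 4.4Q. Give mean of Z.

mean of W = 9·116.4 + 21.5 = 1069.1.
mean of Q = (-3.6)·1069.1 + 17 = -3831.76.
mean of Z = 4.4·(-3831.76) = -16859.744.

mean of Z = -16859.744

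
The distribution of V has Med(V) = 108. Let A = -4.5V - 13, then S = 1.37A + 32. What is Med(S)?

Med(A) = (-4.5)·108 + (-13) = -499.
Med(S) = 1.37·(-499) + 32 = -651.63.

Med(S) = -651.63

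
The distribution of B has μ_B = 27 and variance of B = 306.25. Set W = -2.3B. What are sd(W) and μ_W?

W = -2.3B is linear with a = -2.3, b = 0.
sd(B) = √306.25 = 17.5.
sd(W) = |a|·sd(B) = |-2.3|·17.5 = 40.25.
μ_W = a·μ_B + b = (-2.3)·27 = -62.1.

sd(W) = 40.25, μ_W = -62.1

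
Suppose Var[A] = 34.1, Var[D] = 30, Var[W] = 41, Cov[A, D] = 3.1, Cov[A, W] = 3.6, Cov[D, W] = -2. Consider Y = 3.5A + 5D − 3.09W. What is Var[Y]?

Var[Y] = 1651.6291

Var[Y] = a²·Var[A] + b²·Var[D] + c²·Var[W] + 2ab·Cov[A, D] + 2ac·Cov[A, W] + 2bc·Cov[D, W], with a = 3.5, b = 5, c = -3.09.
= 417.725 + 750 + 391.4721 + 108.5 + (-77.868) + 61.8
= 1651.6291.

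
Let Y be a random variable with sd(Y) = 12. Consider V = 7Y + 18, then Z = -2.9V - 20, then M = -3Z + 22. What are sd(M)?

sd(M) = 730.8

sd(V) = |7|·12 = 84.
sd(Z) = |-2.9|·84 = 243.6.
sd(M) = |-3|·243.6 = 730.8.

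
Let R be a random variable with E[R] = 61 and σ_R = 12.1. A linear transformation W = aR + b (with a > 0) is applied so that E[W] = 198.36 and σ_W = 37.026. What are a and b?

a = 3.06, b = 11.7

σ_W = a·σ_R (a > 0), so a = 37.026/12.1 = 3.06.
E[W] = a·E[R] + b, so b = 198.36 − 3.06·61 = 11.7.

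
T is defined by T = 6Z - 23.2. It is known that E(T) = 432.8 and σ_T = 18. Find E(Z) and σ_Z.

E(Z) = 76, σ_Z = 3

From T = 6Z - 23.2: E(T) = a·E(Z) + b, so E(Z) = (E(T) − b)/a = (432.8 − (-23.2))/6 = 76.
σ_T = |a|·σ_Z, so σ_Z = 18/|6| = 3.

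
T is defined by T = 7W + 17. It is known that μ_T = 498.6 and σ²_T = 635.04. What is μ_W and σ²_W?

From T = 7W + 17: μ_T = a·μ_W + b, so μ_W = (μ_T − b)/a = (498.6 − 17)/7 = 68.8.
σ²_T = a²·σ²_W, so σ²_W = 635.04/7² = 12.96.

μ_W = 68.8, σ²_W = 12.96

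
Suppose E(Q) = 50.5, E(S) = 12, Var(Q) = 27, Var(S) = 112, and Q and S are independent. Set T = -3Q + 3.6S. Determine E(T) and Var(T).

E(T) = -108.3, Var(T) = 1694.52

E(T) = (-3)·E(Q) + 3.6·E(S) = (-3)·50.5 + 3.6·12 = -108.3.
Var(T) = a²·Var(Q) + b²·Var(S) + 2ab·covariance of Q and S with a = -3, b = 3.6.
Independence gives covariance of Q and S = 0.
= (-3)²·27 + 3.6²·112 + 2·(-3)·3.6·0
= 243 + 1451.52 + 0 = 1694.52.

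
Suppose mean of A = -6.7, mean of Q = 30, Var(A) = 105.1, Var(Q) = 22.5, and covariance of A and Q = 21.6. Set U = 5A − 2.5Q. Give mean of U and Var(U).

mean of U = 5·mean of A + (-2.5)·mean of Q = 5·(-6.7) + (-2.5)·30 = -108.5.
Var(U) = a²·Var(A) + b²·Var(Q) + 2ab·covariance of A and Q with a = 5, b = -2.5.
= 5²·105.1 + (-2.5)²·22.5 + 2·5·(-2.5)·21.6
= 2627.5 + 140.625 + (-540) = 2228.125.

mean of U = -108.5, Var(U) = 2228.125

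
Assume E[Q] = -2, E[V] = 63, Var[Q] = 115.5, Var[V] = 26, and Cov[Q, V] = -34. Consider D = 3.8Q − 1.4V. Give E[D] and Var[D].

E[D] = 3.8·E[Q] + (-1.4)·E[V] = 3.8·(-2) + (-1.4)·63 = -95.8.
Var[D] = a²·Var[Q] + b²·Var[V] + 2ab·Cov[Q, V] with a = 3.8, b = -1.4.
= 3.8²·115.5 + (-1.4)²·26 + 2·3.8·(-1.4)·(-34)
= 1667.82 + 50.96 + 361.76 = 2080.54.

E[D] = -95.8, Var[D] = 2080.54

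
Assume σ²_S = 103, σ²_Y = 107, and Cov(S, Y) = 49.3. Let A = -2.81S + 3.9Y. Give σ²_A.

σ²_A = 1360.2109

σ²_A = a²·σ²_S + b²·σ²_Y + 2ab·Cov(S, Y) with a = -2.81, b = 3.9.
= (-2.81)²·103 + 3.9²·107 + 2·(-2.81)·3.9·49.3
= 813.2983 + 1627.47 + (-1080.5574) = 1360.2109.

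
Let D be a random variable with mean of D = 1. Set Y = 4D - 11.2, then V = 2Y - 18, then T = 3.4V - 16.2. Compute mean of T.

mean of T = -126.36

mean of Y = 4·1 + (-11.2) = -7.2.
mean of V = 2·(-7.2) + (-18) = -32.4.
mean of T = 3.4·(-32.4) + (-16.2) = -126.36.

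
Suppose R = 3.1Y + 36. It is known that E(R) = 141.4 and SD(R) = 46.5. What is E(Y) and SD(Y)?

E(Y) = 34, SD(Y) = 15

From R = 3.1Y + 36: E(R) = a·E(Y) + b, so E(Y) = (E(R) − b)/a = (141.4 − 36)/3.1 = 34.
SD(R) = |a|·SD(Y), so SD(Y) = 46.5/|3.1| = 15.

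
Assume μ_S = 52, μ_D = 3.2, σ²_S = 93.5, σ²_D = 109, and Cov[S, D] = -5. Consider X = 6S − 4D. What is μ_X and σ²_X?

μ_X = 299.2, σ²_X = 5350

μ_X = 6·μ_S + (-4)·μ_D = 6·52 + (-4)·3.2 = 299.2.
σ²_X = a²·σ²_S + b²·σ²_D + 2ab·Cov[S, D] with a = 6, b = -4.
= 6²·93.5 + (-4)²·109 + 2·6·(-4)·(-5)
= 3366 + 1744 + 240 = 5350.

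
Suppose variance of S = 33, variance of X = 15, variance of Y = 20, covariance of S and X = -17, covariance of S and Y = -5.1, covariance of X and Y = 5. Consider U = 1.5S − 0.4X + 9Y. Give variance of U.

variance of U = 1543.35

variance of U = a²·variance of S + b²·variance of X + c²·variance of Y + 2ab·covariance of S and X + 2ac·covariance of S and Y + 2bc·covariance of X and Y, with a = 1.5, b = -0.4, c = 9.
= 74.25 + 2.4 + 1620 + 20.4 + (-137.7) + (-36)
= 1543.35.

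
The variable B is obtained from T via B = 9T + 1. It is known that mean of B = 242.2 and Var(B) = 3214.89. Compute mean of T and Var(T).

mean of T = 26.8, Var(T) = 39.69

From B = 9T + 1: mean of B = a·mean of T + b, so mean of T = (mean of B − b)/a = (242.2 − 1)/9 = 26.8.
Var(B) = a²·Var(T), so Var(T) = 3214.89/9² = 39.69.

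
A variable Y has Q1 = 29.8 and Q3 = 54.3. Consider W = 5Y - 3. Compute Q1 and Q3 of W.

a = 5 > 0: Q1(W) = a·Q1(Y)+b = 146, Q3(W) = a·Q3(Y)+b = 268.5.

Q1(W) = 146, Q3(W) = 268.5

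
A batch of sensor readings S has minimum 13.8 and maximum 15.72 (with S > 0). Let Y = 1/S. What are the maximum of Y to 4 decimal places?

max(Y) = 0.0725

1/S is decreasing on this domain, so max(Y) comes from min(S) = 13.8: max(Y) = 1/(13.8) ≈ 0.0725.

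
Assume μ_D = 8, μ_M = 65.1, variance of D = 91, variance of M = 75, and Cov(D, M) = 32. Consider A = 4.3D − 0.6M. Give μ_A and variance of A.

μ_A = 4.3·μ_D + (-0.6)·μ_M = 4.3·8 + (-0.6)·65.1 = -4.66.
variance of A = a²·variance of D + b²·variance of M + 2ab·Cov(D, M) with a = 4.3, b = -0.6.
= 4.3²·91 + (-0.6)²·75 + 2·4.3·(-0.6)·32
= 1682.59 + 27 + (-165.12) = 1544.47.

μ_A = -4.66, variance of A = 1544.47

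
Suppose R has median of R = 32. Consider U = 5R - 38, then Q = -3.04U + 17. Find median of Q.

median of U = 5·32 + (-38) = 122.
median of Q = (-3.04)·122 + 17 = -353.88.

median of Q = -353.88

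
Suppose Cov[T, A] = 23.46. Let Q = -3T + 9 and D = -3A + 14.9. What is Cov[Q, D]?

Cov[Q, D] = a·c·Cov[T, A] = (-3)·(-3)·23.46 = 211.14. Additive constants drop out.

Cov[Q, D] = 211.14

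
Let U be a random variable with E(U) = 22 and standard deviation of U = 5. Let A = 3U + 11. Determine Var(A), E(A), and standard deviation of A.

A = 3U + 11 is linear with a = 3, b = 11.
Var(U) = 5² = 25.
Var(A) = a²·Var(U) = 3²·25 = 225 (the additive constant 11 does not affect variance).
E(A) = a·E(U) + b = 3·22 + 11 = 77.
standard deviation of A = |a|·standard deviation of U = |3|·5 = 15.

Var(A) = 225, E(A) = 77, standard deviation of A = 15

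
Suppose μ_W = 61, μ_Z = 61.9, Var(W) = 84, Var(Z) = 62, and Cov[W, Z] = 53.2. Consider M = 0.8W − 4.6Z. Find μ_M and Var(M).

μ_M = -235.94, Var(M) = 974.128

μ_M = 0.8·μ_W + (-4.6)·μ_Z = 0.8·61 + (-4.6)·61.9 = -235.94.
Var(M) = a²·Var(W) + b²·Var(Z) + 2ab·Cov[W, Z] with a = 0.8, b = -4.6.
= 0.8²·84 + (-4.6)²·62 + 2·0.8·(-4.6)·53.2
= 53.76 + 1311.92 + (-391.552) = 974.128.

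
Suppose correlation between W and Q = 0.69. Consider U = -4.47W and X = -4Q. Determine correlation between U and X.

correlation between U and X = 0.69

Linear rescalings preserve correlation up to sign; here the slopes -4.47 and -4 have the same sign, so correlation between U and X = correlation between W and Q = 0.69.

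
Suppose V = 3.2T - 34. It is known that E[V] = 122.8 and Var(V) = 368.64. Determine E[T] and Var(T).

E[T] = 49, Var(T) = 36

From V = 3.2T - 34: E[V] = a·E[T] + b, so E[T] = (E[V] − b)/a = (122.8 − (-34))/3.2 = 49.
Var(V) = a²·Var(T), so Var(T) = 368.64/3.2² = 36.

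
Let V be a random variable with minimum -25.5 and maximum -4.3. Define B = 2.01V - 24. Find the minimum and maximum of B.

min(B) = -75.255, max(B) = -32.643

a = 2.01 > 0, so min(B) = a·min(V)+b = 2.01·(-25.5) + (-24) = -75.255 and max(B) = 2.01·(-4.3) + (-24) = -32.643.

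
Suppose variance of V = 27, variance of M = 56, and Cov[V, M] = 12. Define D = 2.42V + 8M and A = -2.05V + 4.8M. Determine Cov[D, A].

Cov[D, A] = 1959.045

By bilinearity, Cov[D, A] = ac·variance of V + bd·variance of M + (ad+bc)·Cov[V, M], with a=2.42, b=8, c=-2.05, d=4.8.
ac·variance of V = 2.42·(-2.05)·27 = -133.947
bd·variance of M = 8·4.8·56 = 2150.4
(ad+bc)·Cov[V, M] = (-4.784)·12 = -57.408
Cov[D, A] = -133.947 + 2150.4 + (-57.408) = 1959.045.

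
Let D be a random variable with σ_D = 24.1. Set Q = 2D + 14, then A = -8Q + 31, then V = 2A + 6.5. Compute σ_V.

σ_V = 771.2

σ_Q = |2|·24.1 = 48.2.
σ_A = |-8|·48.2 = 385.6.
σ_V = |2|·385.6 = 771.2.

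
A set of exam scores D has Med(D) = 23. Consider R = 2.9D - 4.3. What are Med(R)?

A linear map preserves order up to sign, so Med(R) = a·Med(D) + b = 2.9·23 + (-4.3) = 62.4.

Med(R) = 62.4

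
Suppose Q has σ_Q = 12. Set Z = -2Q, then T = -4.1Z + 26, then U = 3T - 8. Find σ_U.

σ_Z = |-2|·12 = 24.
σ_T = |-4.1|·24 = 98.4.
σ_U = |3|·98.4 = 295.2.

σ_U = 295.2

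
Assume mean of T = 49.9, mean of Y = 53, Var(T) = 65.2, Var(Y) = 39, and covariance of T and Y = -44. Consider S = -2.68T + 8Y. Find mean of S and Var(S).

mean of S = 290.268, Var(S) = 4851.01248

mean of S = (-2.68)·mean of T + 8·mean of Y = (-2.68)·49.9 + 8·53 = 290.268.
Var(S) = a²·Var(T) + b²·Var(Y) + 2ab·covariance of T and Y with a = -2.68, b = 8.
= (-2.68)²·65.2 + 8²·39 + 2·(-2.68)·8·(-44)
= 468.29248 + 2496 + 1886.72 = 4851.01248.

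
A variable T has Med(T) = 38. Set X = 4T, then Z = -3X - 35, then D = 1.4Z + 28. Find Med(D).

Med(X) = 4·38 = 152.
Med(Z) = (-3)·152 + (-35) = -491.
Med(D) = 1.4·(-491) + 28 = -659.4.

Med(D) = -659.4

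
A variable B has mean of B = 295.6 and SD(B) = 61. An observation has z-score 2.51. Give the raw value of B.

B = 448.71

B = mean of B + z·SD(B) = 295.6 + 2.51·61 = 448.71.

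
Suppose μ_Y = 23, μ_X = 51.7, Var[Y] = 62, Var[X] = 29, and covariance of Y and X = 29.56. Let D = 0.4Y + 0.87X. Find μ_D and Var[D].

μ_D = 54.179, Var[D] = 52.44386

μ_D = 0.4·μ_Y + 0.87·μ_X = 0.4·23 + 0.87·51.7 = 54.179.
Var[D] = a²·Var[Y] + b²·Var[X] + 2ab·covariance of Y and X with a = 0.4, b = 0.87.
= 0.4²·62 + 0.87²·29 + 2·0.4·0.87·29.56
= 9.92 + 21.9501 + 20.57376 = 52.44386.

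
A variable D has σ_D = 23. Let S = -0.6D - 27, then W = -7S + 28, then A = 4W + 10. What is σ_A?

σ_A = 386.4

σ_S = |-0.6|·23 = 13.8.
σ_W = |-7|·13.8 = 96.6.
σ_A = |4|·96.6 = 386.4.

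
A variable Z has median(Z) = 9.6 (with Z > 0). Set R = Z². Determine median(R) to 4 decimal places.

Z² is monotone on this domain, so median(R) = square(9.6) = 92.16.

median(R) = 92.16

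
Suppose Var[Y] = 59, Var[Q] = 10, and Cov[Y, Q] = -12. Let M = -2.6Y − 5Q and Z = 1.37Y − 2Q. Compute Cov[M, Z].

Cov[M, Z] = -90.358

By bilinearity, Cov[M, Z] = ac·Var[Y] + bd·Var[Q] + (ad+bc)·Cov[Y, Q], with a=-2.6, b=-5, c=1.37, d=-2.
ac·Var[Y] = (-2.6)·1.37·59 = -210.158
bd·Var[Q] = (-5)·(-2)·10 = 100
(ad+bc)·Cov[Y, Q] = (-1.65)·(-12) = 19.8
Cov[M, Z] = -210.158 + 100 + 19.8 = -90.358.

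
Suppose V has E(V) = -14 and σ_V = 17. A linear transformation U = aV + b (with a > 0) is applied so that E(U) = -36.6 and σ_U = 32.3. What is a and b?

σ_U = a·σ_V (a > 0), so a = 32.3/17 = 1.9.
E(U) = a·E(V) + b, so b = -36.6 − 1.9·(-14) = -10.

a = 1.9, b = -10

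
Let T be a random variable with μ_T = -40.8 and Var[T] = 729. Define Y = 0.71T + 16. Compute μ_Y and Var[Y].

μ_Y = -12.968, Var[Y] = 367.4889

Y = 0.71T + 16 is linear with a = 0.71, b = 16.
μ_Y = a·μ_T + b = 0.71·(-40.8) + 16 = -12.968.
Var[Y] = a²·Var[T] = 0.71²·729 = 367.4889 (the additive constant 16 does not affect variance).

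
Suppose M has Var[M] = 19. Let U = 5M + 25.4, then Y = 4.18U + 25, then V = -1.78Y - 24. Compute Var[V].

Var[V] = 26295.787276

Var[U] = 5²·19 = 475.
Var[Y] = 4.18²·475 = 8299.39.
Var[V] = (-1.78)²·8299.39 = 26295.787276.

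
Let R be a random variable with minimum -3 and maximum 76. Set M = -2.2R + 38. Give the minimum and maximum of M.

min(M) = -129.2, max(M) = 44.6

a = -2.2 < 0, so order reverses: min(M) = a·max(R)+b = (-2.2)·76 + 38 = -129.2; max(M) = a·min(R)+b = (-2.2)·(-3) + 38 = 44.6.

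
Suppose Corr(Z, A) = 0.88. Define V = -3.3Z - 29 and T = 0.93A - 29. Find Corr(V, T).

Corr(V, T) = -0.88

Linear rescalings preserve |correlation|; the slopes -3.3 and 0.93 have opposite signs, so the correlation flips sign: Corr(V, T) = −Corr(Z, A) = -0.88.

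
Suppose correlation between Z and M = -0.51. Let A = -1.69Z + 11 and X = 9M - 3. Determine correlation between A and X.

correlation between A and X = 0.51

Linear rescalings preserve |correlation|; the slopes -1.69 and 9 have opposite signs, so the correlation flips sign: correlation between A and X = −correlation between Z and M = 0.51.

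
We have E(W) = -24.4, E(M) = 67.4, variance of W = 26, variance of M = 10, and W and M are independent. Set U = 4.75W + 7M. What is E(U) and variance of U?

E(U) = 355.9, variance of U = 1076.625

E(U) = 4.75·E(W) + 7·E(M) = 4.75·(-24.4) + 7·67.4 = 355.9.
variance of U = a²·variance of W + b²·variance of M + 2ab·Cov(W, M) with a = 4.75, b = 7.
Independence gives Cov(W, M) = 0.
= 4.75²·26 + 7²·10 + 2·4.75·7·0
= 586.625 + 490 + 0 = 1076.625.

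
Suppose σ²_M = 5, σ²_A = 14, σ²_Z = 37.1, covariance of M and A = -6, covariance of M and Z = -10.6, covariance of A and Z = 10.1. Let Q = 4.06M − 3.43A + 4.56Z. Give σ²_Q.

σ²_Q = a²·σ²_M + b²·σ²_A + c²·σ²_Z + 2ab·covariance of M and A + 2ac·covariance of M and Z + 2bc·covariance of A and Z, with a = 4.06, b = -3.43, c = 4.56.
= 82.418 + 164.7086 + 771.44256 + 167.1096 + (-392.48832) + (-315.94416)
= 477.24628.

σ²_Q = 477.24628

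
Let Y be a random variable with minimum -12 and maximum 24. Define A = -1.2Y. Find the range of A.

Range of Y = 24 − (-12) = 36.
Range(A) = |a|·Range(Y) = |-1.2|·36 = 43.2.

Range(A) = 43.2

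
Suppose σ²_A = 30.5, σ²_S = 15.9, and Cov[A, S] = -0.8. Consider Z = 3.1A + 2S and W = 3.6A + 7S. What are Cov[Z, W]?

By bilinearity, Cov[Z, W] = ac·σ²_A + bd·σ²_S + (ad+bc)·Cov[A, S], with a=3.1, b=2, c=3.6, d=7.
ac·σ²_A = 3.1·3.6·30.5 = 340.38
bd·σ²_S = 2·7·15.9 = 222.6
(ad+bc)·Cov[A, S] = (28.9)·(-0.8) = -23.12
Cov[Z, W] = 340.38 + 222.6 + (-23.12) = 539.86.

Cov[Z, W] = 539.86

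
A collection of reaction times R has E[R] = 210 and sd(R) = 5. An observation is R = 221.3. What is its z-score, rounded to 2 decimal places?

z = (R − E[R]) / sd(R) = (221.3 − 210) / 5 = 2.26.

z = 2.26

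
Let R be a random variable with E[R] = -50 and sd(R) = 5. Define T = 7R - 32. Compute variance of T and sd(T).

variance of T = 1225, sd(T) = 35

T = 7R - 32 is linear with a = 7, b = -32.
variance of R = 5² = 25.
variance of T = a²·variance of R = 7²·25 = 1225 (the additive constant -32 does not affect variance).
sd(T) = |a|·sd(R) = |7|·5 = 35.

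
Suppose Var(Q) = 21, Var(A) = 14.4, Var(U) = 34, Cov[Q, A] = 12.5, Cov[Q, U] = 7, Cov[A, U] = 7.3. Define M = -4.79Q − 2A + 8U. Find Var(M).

Var(M) = a²·Var(Q) + b²·Var(A) + c²·Var(U) + 2ab·Cov[Q, A] + 2ac·Cov[Q, U] + 2bc·Cov[A, U], with a = -4.79, b = -2, c = 8.
= 481.8261 + 57.6 + 2176 + 239.5 + (-536.48) + (-233.6)
= 2184.8461.

Var(M) = 2184.8461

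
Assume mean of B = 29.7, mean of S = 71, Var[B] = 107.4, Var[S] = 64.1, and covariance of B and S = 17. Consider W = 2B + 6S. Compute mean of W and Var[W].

mean of W = 485.4, Var[W] = 3145.2

mean of W = 2·mean of B + 6·mean of S = 2·29.7 + 6·71 = 485.4.
Var[W] = a²·Var[B] + b²·Var[S] + 2ab·covariance of B and S with a = 2, b = 6.
= 2²·107.4 + 6²·64.1 + 2·2·6·17
= 429.6 + 2307.6 + 408 = 3145.2.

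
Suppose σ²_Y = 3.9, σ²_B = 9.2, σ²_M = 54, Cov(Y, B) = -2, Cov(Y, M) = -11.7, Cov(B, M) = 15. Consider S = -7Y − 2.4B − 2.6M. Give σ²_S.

σ²_S = 303.252

σ²_S = a²·σ²_Y + b²·σ²_B + c²·σ²_M + 2ab·Cov(Y, B) + 2ac·Cov(Y, M) + 2bc·Cov(B, M), with a = -7, b = -2.4, c = -2.6.
= 191.1 + 52.992 + 365.04 + (-67.2) + (-425.88) + 187.2
= 303.252.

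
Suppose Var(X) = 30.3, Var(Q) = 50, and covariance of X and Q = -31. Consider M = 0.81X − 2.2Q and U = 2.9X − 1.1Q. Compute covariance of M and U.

covariance of M and U = 417.5757

By bilinearity, covariance of M and U = ac·Var(X) + bd·Var(Q) + (ad+bc)·covariance of X and Q, with a=0.81, b=-2.2, c=2.9, d=-1.1.
ac·Var(X) = 0.81·2.9·30.3 = 71.1747
bd·Var(Q) = (-2.2)·(-1.1)·50 = 121
(ad+bc)·covariance of X and Q = (-7.271)·(-31) = 225.401
covariance of M and U = 71.1747 + 121 + 225.401 = 417.5757.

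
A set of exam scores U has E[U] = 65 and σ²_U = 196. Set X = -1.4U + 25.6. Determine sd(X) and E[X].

sd(X) = 19.6, E[X] = -65.4

X = -1.4U + 25.6 is linear with a = -1.4, b = 25.6.
sd(U) = √196 = 14.
sd(X) = |a|·sd(U) = |-1.4|·14 = 19.6.
E[X] = a·E[U] + b = (-1.4)·65 + 25.6 = -65.4.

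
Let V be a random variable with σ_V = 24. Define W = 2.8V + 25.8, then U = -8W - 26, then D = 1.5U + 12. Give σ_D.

σ_D = 806.4

σ_W = |2.8|·24 = 67.2.
σ_U = |-8|·67.2 = 537.6.
σ_D = |1.5|·537.6 = 806.4.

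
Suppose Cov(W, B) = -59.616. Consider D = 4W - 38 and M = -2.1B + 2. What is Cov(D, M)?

Cov(D, M) = 500.7744

Cov(D, M) = a·c·Cov(W, B) = 4·(-2.1)·(-59.616) = 500.7744. Additive constants drop out.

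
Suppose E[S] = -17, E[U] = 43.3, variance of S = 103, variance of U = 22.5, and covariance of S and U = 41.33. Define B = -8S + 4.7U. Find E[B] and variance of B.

E[B] = (-8)·E[S] + 4.7·E[U] = (-8)·(-17) + 4.7·43.3 = 339.51.
variance of B = a²·variance of S + b²·variance of U + 2ab·covariance of S and U with a = -8, b = 4.7.
= (-8)²·103 + 4.7²·22.5 + 2·(-8)·4.7·41.33
= 6592 + 497.025 + (-3108.016) = 3981.009.

E[B] = 339.51, variance of B = 3981.009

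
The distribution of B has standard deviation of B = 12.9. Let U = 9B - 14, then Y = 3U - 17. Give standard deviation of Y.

standard deviation of U = |9|·12.9 = 116.1.
standard deviation of Y = |3|·116.1 = 348.3.

standard deviation of Y = 348.3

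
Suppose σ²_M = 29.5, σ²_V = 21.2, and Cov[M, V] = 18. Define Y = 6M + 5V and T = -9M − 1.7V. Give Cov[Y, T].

Cov[Y, T] = -2766.8

By bilinearity, Cov[Y, T] = ac·σ²_M + bd·σ²_V + (ad+bc)·Cov[M, V], with a=6, b=5, c=-9, d=-1.7.
ac·σ²_M = 6·(-9)·29.5 = -1593
bd·σ²_V = 5·(-1.7)·21.2 = -180.2
(ad+bc)·Cov[M, V] = (-55.2)·18 = -993.6
Cov[Y, T] = -1593 + (-180.2) + (-993.6) = -2766.8.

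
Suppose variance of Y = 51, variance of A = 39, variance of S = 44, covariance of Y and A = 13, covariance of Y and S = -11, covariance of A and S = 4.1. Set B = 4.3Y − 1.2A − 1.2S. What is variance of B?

variance of B = 1053.678

variance of B = a²·variance of Y + b²·variance of A + c²·variance of S + 2ab·covariance of Y and A + 2ac·covariance of Y and S + 2bc·covariance of A and S, with a = 4.3, b = -1.2, c = -1.2.
= 942.99 + 56.16 + 63.36 + (-134.16) + 113.52 + 11.808
= 1053.678.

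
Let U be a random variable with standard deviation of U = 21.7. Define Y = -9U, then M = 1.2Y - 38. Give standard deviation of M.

standard deviation of M = 234.36

standard deviation of Y = |-9|·21.7 = 195.3.
standard deviation of M = |1.2|·195.3 = 234.36.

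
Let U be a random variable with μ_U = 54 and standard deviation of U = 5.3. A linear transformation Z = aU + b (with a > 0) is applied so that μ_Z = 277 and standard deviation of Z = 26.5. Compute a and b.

a = 5, b = 7

standard deviation of Z = a·standard deviation of U (a > 0), so a = 26.5/5.3 = 5.
μ_Z = a·μ_U + b, so b = 277 − 5·54 = 7.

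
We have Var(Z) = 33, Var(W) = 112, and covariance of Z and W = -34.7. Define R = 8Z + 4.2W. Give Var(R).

Var(R) = a²·Var(Z) + b²·Var(W) + 2ab·covariance of Z and W with a = 8, b = 4.2.
= 8²·33 + 4.2²·112 + 2·8·4.2·(-34.7)
= 2112 + 1975.68 + (-2331.84) = 1755.84.

Var(R) = 1755.84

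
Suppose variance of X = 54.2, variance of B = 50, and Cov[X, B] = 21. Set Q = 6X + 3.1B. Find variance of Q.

variance of Q = 3212.9

variance of Q = a²·variance of X + b²·variance of B + 2ab·Cov[X, B] with a = 6, b = 3.1.
= 6²·54.2 + 3.1²·50 + 2·6·3.1·21
= 1951.2 + 480.5 + 781.2 = 3212.9.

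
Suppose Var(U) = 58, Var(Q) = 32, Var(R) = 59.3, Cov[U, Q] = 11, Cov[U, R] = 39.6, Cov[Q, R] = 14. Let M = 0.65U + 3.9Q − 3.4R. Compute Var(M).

Var(M) = a²·Var(U) + b²·Var(Q) + c²·Var(R) + 2ab·Cov[U, Q] + 2ac·Cov[U, R] + 2bc·Cov[Q, R], with a = 0.65, b = 3.9, c = -3.4.
= 24.505 + 486.72 + 685.508 + 55.77 + (-175.032) + (-371.28)
= 706.191.

Var(M) = 706.191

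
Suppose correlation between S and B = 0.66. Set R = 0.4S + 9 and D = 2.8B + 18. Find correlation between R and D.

Linear rescalings preserve correlation up to sign; here the slopes 0.4 and 2.8 have the same sign, so correlation between R and D = correlation between S and B = 0.66.

correlation between R and D = 0.66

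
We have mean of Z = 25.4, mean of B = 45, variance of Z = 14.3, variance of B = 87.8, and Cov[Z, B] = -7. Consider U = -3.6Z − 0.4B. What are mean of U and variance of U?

mean of U = -109.44, variance of U = 179.216

mean of U = (-3.6)·mean of Z + (-0.4)·mean of B = (-3.6)·25.4 + (-0.4)·45 = -109.44.
variance of U = a²·variance of Z + b²·variance of B + 2ab·Cov[Z, B] with a = -3.6, b = -0.4.
= (-3.6)²·14.3 + (-0.4)²·87.8 + 2·(-3.6)·(-0.4)·(-7)
= 185.328 + 14.048 + (-20.16) = 179.216.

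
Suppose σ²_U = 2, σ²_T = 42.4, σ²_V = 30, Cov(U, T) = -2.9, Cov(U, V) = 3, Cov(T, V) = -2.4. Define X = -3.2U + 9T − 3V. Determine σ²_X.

σ²_X = 4079.12

σ²_X = a²·σ²_U + b²·σ²_T + c²·σ²_V + 2ab·Cov(U, T) + 2ac·Cov(U, V) + 2bc·Cov(T, V), with a = -3.2, b = 9, c = -3.
= 20.48 + 3434.4 + 270 + 167.04 + 57.6 + 129.6
= 4079.12.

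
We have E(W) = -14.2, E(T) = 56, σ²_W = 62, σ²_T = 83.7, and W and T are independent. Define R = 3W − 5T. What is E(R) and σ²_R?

E(R) = 3·E(W) + (-5)·E(T) = 3·(-14.2) + (-5)·56 = -322.6.
σ²_R = a²·σ²_W + b²·σ²_T + 2ab·Cov(W, T) with a = 3, b = -5.
Independence gives Cov(W, T) = 0.
= 3²·62 + (-5)²·83.7 + 2·3·(-5)·0
= 558 + 2092.5 + 0 = 2650.5.

E(R) = -322.6, σ²_R = 2650.5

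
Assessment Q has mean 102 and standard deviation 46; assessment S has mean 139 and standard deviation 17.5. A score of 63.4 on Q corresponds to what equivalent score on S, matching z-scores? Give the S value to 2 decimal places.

S = 124.32

z = (63.4 − 102)/46 ≈ -0.8391.
S = 139 + z·17.5 = 139 + (63.4 − 102)·17.5/46 ≈ 124.32.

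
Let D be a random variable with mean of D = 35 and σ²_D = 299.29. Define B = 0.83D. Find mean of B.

mean of B = 29.05

B = 0.83D is linear with a = 0.83, b = 0.
mean of B = a·mean of D + b = 0.83·35 = 29.05.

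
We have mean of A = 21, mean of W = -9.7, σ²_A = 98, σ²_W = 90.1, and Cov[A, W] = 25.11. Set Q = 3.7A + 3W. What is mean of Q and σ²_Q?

mean of Q = 48.6, σ²_Q = 2709.962

mean of Q = 3.7·mean of A + 3·mean of W = 3.7·21 + 3·(-9.7) = 48.6.
σ²_Q = a²·σ²_A + b²·σ²_W + 2ab·Cov[A, W] with a = 3.7, b = 3.
= 3.7²·98 + 3²·90.1 + 2·3.7·3·25.11
= 1341.62 + 810.9 + 557.442 = 2709.962.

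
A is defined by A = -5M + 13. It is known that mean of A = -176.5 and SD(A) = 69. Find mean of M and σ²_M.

mean of M = 37.9, σ²_M = 190.44

From A = -5M + 13: mean of A = a·mean of M + b, so mean of M = (mean of A − b)/a = (-176.5 − 13)/(-5) = 37.9.
σ²_A = 69² = 4761.
σ²_A = a²·σ²_M, so σ²_M = 4761/(-5)² = 190.44.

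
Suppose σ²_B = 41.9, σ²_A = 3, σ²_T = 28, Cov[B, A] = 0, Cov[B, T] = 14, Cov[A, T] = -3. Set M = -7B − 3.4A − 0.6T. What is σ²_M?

σ²_M = 2203.22

σ²_M = a²·σ²_B + b²·σ²_A + c²·σ²_T + 2ab·Cov[B, A] + 2ac·Cov[B, T] + 2bc·Cov[A, T], with a = -7, b = -3.4, c = -0.6.
= 2053.1 + 34.68 + 10.08 + 0 + 117.6 + (-12.24)
= 2203.22.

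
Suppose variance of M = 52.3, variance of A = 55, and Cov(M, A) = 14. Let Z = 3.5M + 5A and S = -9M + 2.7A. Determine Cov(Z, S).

By bilinearity, Cov(Z, S) = ac·variance of M + bd·variance of A + (ad+bc)·Cov(M, A), with a=3.5, b=5, c=-9, d=2.7.
ac·variance of M = 3.5·(-9)·52.3 = -1647.45
bd·variance of A = 5·2.7·55 = 742.5
(ad+bc)·Cov(M, A) = (-35.55)·14 = -497.7
Cov(Z, S) = -1647.45 + 742.5 + (-497.7) = -1402.65.

Cov(Z, S) = -1402.65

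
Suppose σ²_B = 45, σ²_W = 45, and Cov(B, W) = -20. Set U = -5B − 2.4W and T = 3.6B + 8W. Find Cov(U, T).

Cov(U, T) = -701.2

By bilinearity, Cov(U, T) = ac·σ²_B + bd·σ²_W + (ad+bc)·Cov(B, W), with a=-5, b=-2.4, c=3.6, d=8.
ac·σ²_B = (-5)·3.6·45 = -810
bd·σ²_W = (-2.4)·8·45 = -864
(ad+bc)·Cov(B, W) = (-48.64)·(-20) = 972.8
Cov(U, T) = -810 + (-864) + 972.8 = -701.2.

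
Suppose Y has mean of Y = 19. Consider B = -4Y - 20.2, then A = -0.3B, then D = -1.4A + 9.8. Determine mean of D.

mean of D = -30.604

mean of B = (-4)·19 + (-20.2) = -96.2.
mean of A = (-0.3)·(-96.2) = 28.86.
mean of D = (-1.4)·28.86 + 9.8 = -30.604.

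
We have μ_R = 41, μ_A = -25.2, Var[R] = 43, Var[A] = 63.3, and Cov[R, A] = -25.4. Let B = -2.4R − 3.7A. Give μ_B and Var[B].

μ_B = -5.16, Var[B] = 663.153

μ_B = (-2.4)·μ_R + (-3.7)·μ_A = (-2.4)·41 + (-3.7)·(-25.2) = -5.16.
Var[B] = a²·Var[R] + b²·Var[A] + 2ab·Cov[R, A] with a = -2.4, b = -3.7.
= (-2.4)²·43 + (-3.7)²·63.3 + 2·(-2.4)·(-3.7)·(-25.4)
= 247.68 + 866.577 + (-451.104) = 663.153.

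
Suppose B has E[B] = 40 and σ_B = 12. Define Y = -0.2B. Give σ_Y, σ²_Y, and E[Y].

σ_Y = 2.4, σ²_Y = 5.76, E[Y] = -8

Y = -0.2B is linear with a = -0.2, b = 0.
σ_Y = |a|·σ_B = |-0.2|·12 = 2.4.
σ²_B = 12² = 144.
σ²_Y = a²·σ²_B = (-0.2)²·144 = 5.76.
E[Y] = a·E[B] + b = (-0.2)·40 = -8.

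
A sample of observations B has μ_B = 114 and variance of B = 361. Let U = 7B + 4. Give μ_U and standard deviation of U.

U = 7B + 4 is linear with a = 7, b = 4.
μ_U = a·μ_B + b = 7·114 + 4 = 802.
standard deviation of B = √361 = 19.
standard deviation of U = |a|·standard deviation of B = |7|·19 = 133.

μ_U = 802, standard deviation of U = 133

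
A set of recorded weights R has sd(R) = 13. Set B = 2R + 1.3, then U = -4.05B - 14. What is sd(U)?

sd(U) = 105.3

sd(B) = |2|·13 = 26.
sd(U) = |-4.05|·26 = 105.3.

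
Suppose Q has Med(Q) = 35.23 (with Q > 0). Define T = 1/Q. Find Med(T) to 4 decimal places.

Med(T) = 0.0284

1/Q is monotone on this domain, so Med(T) = 1/(35.23) ≈ 0.0284.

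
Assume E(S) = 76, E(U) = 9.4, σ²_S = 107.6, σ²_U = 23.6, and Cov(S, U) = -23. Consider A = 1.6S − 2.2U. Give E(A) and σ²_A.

E(A) = 1.6·E(S) + (-2.2)·E(U) = 1.6·76 + (-2.2)·9.4 = 100.92.
σ²_A = a²·σ²_S + b²·σ²_U + 2ab·Cov(S, U) with a = 1.6, b = -2.2.
= 1.6²·107.6 + (-2.2)²·23.6 + 2·1.6·(-2.2)·(-23)
= 275.456 + 114.224 + 161.92 = 551.6.

E(A) = 100.92, σ²_A = 551.6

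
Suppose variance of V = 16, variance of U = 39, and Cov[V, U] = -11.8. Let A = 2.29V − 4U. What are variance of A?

variance of A = 924.0816

variance of A = a²·variance of V + b²·variance of U + 2ab·Cov[V, U] with a = 2.29, b = -4.
= 2.29²·16 + (-4)²·39 + 2·2.29·(-4)·(-11.8)
= 83.9056 + 624 + 216.176 = 924.0816.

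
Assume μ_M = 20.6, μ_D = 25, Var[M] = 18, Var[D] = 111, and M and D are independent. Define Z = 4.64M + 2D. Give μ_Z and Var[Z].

μ_Z = 4.64·μ_M + 2·μ_D = 4.64·20.6 + 2·25 = 145.584.
Var[Z] = a²·Var[M] + b²·Var[D] + 2ab·Cov(M, D) with a = 4.64, b = 2.
Independence gives Cov(M, D) = 0.
= 4.64²·18 + 2²·111 + 2·4.64·2·0
= 387.5328 + 444 + 0 = 831.5328.

μ_Z = 145.584, Var[Z] = 831.5328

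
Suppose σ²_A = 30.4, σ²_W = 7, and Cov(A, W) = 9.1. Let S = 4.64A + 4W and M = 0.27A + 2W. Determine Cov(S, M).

By bilinearity, Cov(S, M) = ac·σ²_A + bd·σ²_W + (ad+bc)·Cov(A, W), with a=4.64, b=4, c=0.27, d=2.
ac·σ²_A = 4.64·0.27·30.4 = 38.08512
bd·σ²_W = 4·2·7 = 56
(ad+bc)·Cov(A, W) = (10.36)·9.1 = 94.276
Cov(S, M) = 38.08512 + 56 + 94.276 = 188.36112.

Cov(S, M) = 188.36112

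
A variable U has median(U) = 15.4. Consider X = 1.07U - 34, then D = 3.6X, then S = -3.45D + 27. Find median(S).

median(X) = 1.07·15.4 + (-34) = -17.522.
median(D) = 3.6·(-17.522) = -63.0792.
median(S) = (-3.45)·(-63.0792) + 27 = 244.62324.

median(S) = 244.62324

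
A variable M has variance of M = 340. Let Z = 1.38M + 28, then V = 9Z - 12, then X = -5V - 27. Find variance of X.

variance of X = 1311179.4

variance of Z = 1.38²·340 = 647.496.
variance of V = 9²·647.496 = 52447.176.
variance of X = (-5)²·52447.176 = 1311179.4.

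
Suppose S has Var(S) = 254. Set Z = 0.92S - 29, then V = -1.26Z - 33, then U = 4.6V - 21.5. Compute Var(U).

Var(Z) = 0.92²·254 = 214.9856.
Var(V) = (-1.26)²·214.9856 = 341.31113856.
Var(U) = 4.6²·341.31113856 = 7222.1436919296.

Var(U) = 7222.1436919296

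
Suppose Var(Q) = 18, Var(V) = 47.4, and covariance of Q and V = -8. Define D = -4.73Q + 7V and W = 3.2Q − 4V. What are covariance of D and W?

covariance of D and W = -1930.208

By bilinearity, covariance of D and W = ac·Var(Q) + bd·Var(V) + (ad+bc)·covariance of Q and V, with a=-4.73, b=7, c=3.2, d=-4.
ac·Var(Q) = (-4.73)·3.2·18 = -272.448
bd·Var(V) = 7·(-4)·47.4 = -1327.2
(ad+bc)·covariance of Q and V = (41.32)·(-8) = -330.56
covariance of D and W = -272.448 + (-1327.2) + (-330.56) = -1930.208.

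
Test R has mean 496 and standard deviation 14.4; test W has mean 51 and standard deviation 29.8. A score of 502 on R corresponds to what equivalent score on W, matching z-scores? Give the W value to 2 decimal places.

W = 63.42

z = (502 − 496)/14.4 ≈ 0.4167.
W = 51 + z·29.8 = 51 + (502 − 496)·29.8/14.4 ≈ 63.42.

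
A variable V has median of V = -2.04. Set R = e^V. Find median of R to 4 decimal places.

median of R = 0.13

e^V is monotone on this domain, so median of R = exp(-2.04) ≈ 0.13.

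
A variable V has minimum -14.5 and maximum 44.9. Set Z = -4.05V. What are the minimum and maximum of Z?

a = -4.05 < 0, so order reverses: min(Z) = a·max(V)+b = (-4.05)·44.9 = -181.845; max(Z) = a·min(V)+b = (-4.05)·(-14.5) = 58.725.

min(Z) = -181.845, max(Z) = 58.725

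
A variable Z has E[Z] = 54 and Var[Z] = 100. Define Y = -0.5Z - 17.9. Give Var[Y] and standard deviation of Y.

Y = -0.5Z - 17.9 is linear with a = -0.5, b = -17.9.
Var[Y] = a²·Var[Z] = (-0.5)²·100 = 25 (the additive constant -17.9 does not affect variance).
standard deviation of Z = √100 = 10.
standard deviation of Y = |a|·standard deviation of Z = |-0.5|·10 = 5.

Var[Y] = 25, standard deviation of Y = 5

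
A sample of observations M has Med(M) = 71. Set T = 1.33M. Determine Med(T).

Med(T) = 94.43

A linear map preserves order up to sign, so Med(T) = a·Med(M) + b = 1.33·71 = 94.43.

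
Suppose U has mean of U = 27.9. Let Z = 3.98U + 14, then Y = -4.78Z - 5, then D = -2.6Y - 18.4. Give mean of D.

mean of D = 1548.621976

mean of Z = 3.98·27.9 + 14 = 125.042.
mean of Y = (-4.78)·125.042 + (-5) = -602.70076.
mean of D = (-2.6)·(-602.70076) + (-18.4) = 1548.621976.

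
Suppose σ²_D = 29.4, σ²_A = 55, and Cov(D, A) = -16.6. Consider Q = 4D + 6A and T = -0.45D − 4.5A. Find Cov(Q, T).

By bilinearity, Cov(Q, T) = ac·σ²_D + bd·σ²_A + (ad+bc)·Cov(D, A), with a=4, b=6, c=-0.45, d=-4.5.
ac·σ²_D = 4·(-0.45)·29.4 = -52.92
bd·σ²_A = 6·(-4.5)·55 = -1485
(ad+bc)·Cov(D, A) = (-20.7)·(-16.6) = 343.62
Cov(Q, T) = -52.92 + (-1485) + 343.62 = -1194.3.

Cov(Q, T) = -1194.3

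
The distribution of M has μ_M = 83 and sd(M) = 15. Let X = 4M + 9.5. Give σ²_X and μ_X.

σ²_X = 3600, μ_X = 341.5

X = 4M + 9.5 is linear with a = 4, b = 9.5.
σ²_M = 15² = 225.
σ²_X = a²·σ²_M = 4²·225 = 3600 (the additive constant 9.5 does not affect variance).
μ_X = a·μ_M + b = 4·83 + 9.5 = 341.5.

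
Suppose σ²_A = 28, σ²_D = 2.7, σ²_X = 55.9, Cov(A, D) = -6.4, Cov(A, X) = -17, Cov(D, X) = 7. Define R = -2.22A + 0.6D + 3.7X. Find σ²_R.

σ²_R = a²·σ²_A + b²·σ²_D + c²·σ²_X + 2ab·Cov(A, D) + 2ac·Cov(A, X) + 2bc·Cov(D, X), with a = -2.22, b = 0.6, c = 3.7.
= 137.9952 + 0.972 + 765.271 + 17.0496 + 279.276 + 31.08
= 1231.6438.

σ²_R = 1231.6438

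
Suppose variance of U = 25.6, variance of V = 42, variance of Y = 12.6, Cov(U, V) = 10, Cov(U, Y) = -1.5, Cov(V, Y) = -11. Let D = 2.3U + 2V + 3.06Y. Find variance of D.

variance of D = 357.65136

variance of D = a²·variance of U + b²·variance of V + c²·variance of Y + 2ab·Cov(U, V) + 2ac·Cov(U, Y) + 2bc·Cov(V, Y), with a = 2.3, b = 2, c = 3.06.
= 135.424 + 168 + 117.98136 + 92 + (-21.114) + (-134.64)
= 357.65136.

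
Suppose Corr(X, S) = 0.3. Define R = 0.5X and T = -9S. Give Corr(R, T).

Corr(R, T) = -0.3

Linear rescalings preserve |correlation|; the slopes 0.5 and -9 have opposite signs, so the correlation flips sign: Corr(R, T) = −Corr(X, S) = -0.3.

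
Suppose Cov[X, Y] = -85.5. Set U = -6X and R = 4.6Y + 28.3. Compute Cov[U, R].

Cov[U, R] = 2359.8

Cov[U, R] = a·c·Cov[X, Y] = (-6)·4.6·(-85.5) = 2359.8. Additive constants drop out.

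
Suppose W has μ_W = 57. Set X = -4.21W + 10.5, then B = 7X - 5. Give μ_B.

μ_B = -1611.29

μ_X = (-4.21)·57 + 10.5 = -229.47.
μ_B = 7·(-229.47) + (-5) = -1611.29.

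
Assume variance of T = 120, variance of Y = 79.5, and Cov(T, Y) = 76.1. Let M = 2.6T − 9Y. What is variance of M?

variance of M = 3689.22

variance of M = a²·variance of T + b²·variance of Y + 2ab·Cov(T, Y) with a = 2.6, b = -9.
= 2.6²·120 + (-9)²·79.5 + 2·2.6·(-9)·76.1
= 811.2 + 6439.5 + (-3561.48) = 3689.22.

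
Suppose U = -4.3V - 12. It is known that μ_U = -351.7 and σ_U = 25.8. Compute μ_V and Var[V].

μ_V = 79, Var[V] = 36

From U = -4.3V - 12: μ_U = a·μ_V + b, so μ_V = (μ_U − b)/a = (-351.7 − (-12))/(-4.3) = 79.
Var[U] = 25.8² = 665.64.
Var[U] = a²·Var[V], so Var[V] = 665.64/(-4.3)² = 36.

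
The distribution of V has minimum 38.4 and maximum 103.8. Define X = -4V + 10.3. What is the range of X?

Range(X) = 261.6

Range of V = 103.8 − 38.4 = 65.4.
Range(X) = |a|·Range(V) = |-4|·65.4 = 261.6.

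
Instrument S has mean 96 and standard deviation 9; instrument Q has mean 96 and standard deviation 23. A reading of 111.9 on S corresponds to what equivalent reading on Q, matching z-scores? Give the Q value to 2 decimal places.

z = (111.9 − 96)/9 ≈ 1.7667.
Q = 96 + z·23 = 96 + (111.9 − 96)·23/9 ≈ 136.63.

Q = 136.63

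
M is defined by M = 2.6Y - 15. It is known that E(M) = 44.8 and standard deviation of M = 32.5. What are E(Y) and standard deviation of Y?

E(Y) = 23, standard deviation of Y = 12.5

From M = 2.6Y - 15: E(M) = a·E(Y) + b, so E(Y) = (E(M) − b)/a = (44.8 − (-15))/2.6 = 23.
standard deviation of M = |a|·standard deviation of Y, so standard deviation of Y = 32.5/|2.6| = 12.5.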